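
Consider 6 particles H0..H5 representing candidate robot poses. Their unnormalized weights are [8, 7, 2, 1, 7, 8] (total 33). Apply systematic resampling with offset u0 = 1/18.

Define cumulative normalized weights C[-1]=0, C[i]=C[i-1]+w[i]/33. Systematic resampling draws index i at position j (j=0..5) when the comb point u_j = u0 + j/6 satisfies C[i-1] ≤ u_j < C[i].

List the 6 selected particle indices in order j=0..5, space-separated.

0 0 1 4 4 5

C = [8/33, 5/11, 17/33, 6/11, 25/33, 1]
j=0: u_0=1/18 ∈ [0, 8/33) → index 0
j=1: u_1=2/9 ∈ [0, 8/33) → index 0
j=2: u_2=7/18 ∈ [8/33, 5/11) → index 1
j=3: u_3=5/9 ∈ [6/11, 25/33) → index 4
j=4: u_4=13/18 ∈ [6/11, 25/33) → index 4
j=5: u_5=8/9 ∈ [25/33, 1) → index 5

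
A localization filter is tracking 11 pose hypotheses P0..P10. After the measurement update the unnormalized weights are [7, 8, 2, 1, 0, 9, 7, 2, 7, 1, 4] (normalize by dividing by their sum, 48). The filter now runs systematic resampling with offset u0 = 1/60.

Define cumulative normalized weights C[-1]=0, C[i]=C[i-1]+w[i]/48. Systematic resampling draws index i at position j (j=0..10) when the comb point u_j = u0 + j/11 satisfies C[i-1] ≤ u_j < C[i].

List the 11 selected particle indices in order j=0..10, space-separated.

C = [7/48, 5/16, 17/48, 3/8, 3/8, 9/16, 17/24, 3/4, 43/48, 11/12, 1]
j=0: u_0=1/60 ∈ [0, 7/48) → index 0
j=1: u_1=71/660 ∈ [0, 7/48) → index 0
j=2: u_2=131/660 ∈ [7/48, 5/16) → index 1
j=3: u_3=191/660 ∈ [7/48, 5/16) → index 1
j=4: u_4=251/660 ∈ [3/8, 9/16) → index 5
j=5: u_5=311/660 ∈ [3/8, 9/16) → index 5
j=6: u_6=371/660 ∈ [3/8, 9/16) → index 5
j=7: u_7=431/660 ∈ [9/16, 17/24) → index 6
j=8: u_8=491/660 ∈ [17/24, 3/4) → index 7
j=9: u_9=551/660 ∈ [3/4, 43/48) → index 8
j=10: u_10=611/660 ∈ [11/12, 1) → index 10

0 0 1 1 5 5 5 6 7 8 10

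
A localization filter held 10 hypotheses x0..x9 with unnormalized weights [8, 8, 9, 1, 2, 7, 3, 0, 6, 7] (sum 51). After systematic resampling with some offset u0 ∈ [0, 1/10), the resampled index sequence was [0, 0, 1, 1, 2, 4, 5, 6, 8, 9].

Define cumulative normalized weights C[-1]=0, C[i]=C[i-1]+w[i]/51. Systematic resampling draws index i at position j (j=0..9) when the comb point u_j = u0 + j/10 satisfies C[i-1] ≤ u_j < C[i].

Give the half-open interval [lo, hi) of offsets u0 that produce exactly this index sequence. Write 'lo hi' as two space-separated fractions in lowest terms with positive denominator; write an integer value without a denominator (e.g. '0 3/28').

1/102 7/510

C = [8/51, 16/51, 25/51, 26/51, 28/51, 35/51, 38/51, 38/51, 44/51, 1]
j=0 picked index 0: u0 ∈ [0, 8/51)
j=1 picked index 0: u0 ∈ [-1/10, 29/510)
j=2 picked index 1: u0 ∈ [-11/255, 29/255)
j=3 picked index 1: u0 ∈ [-73/510, 7/510)
j=4 picked index 2: u0 ∈ [-22/255, 23/255)
j=5 picked index 4: u0 ∈ [1/102, 5/102)
j=6 picked index 5: u0 ∈ [-13/255, 22/255)
j=7 picked index 6: u0 ∈ [-7/510, 23/510)
j=8 picked index 8: u0 ∈ [-14/255, 16/255)
j=9 picked index 9: u0 ∈ [-19/510, 1/10)
intersection: [1/102, 7/510)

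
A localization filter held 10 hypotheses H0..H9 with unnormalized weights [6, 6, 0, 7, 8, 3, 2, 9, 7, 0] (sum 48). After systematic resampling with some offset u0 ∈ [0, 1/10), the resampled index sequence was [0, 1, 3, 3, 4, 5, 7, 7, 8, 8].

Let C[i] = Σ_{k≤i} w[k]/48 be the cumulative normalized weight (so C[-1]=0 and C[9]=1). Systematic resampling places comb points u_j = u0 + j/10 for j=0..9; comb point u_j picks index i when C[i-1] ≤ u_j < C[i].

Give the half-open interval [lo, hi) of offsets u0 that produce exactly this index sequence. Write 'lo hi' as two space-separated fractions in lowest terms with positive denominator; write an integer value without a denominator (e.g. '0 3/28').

1/15 23/240

C = [1/8, 1/4, 1/4, 19/48, 9/16, 5/8, 2/3, 41/48, 1, 1]
j=0 picked index 0: u0 ∈ [0, 1/8)
j=1 picked index 1: u0 ∈ [1/40, 3/20)
j=2 picked index 3: u0 ∈ [1/20, 47/240)
j=3 picked index 3: u0 ∈ [-1/20, 23/240)
j=4 picked index 4: u0 ∈ [-1/240, 13/80)
j=5 picked index 5: u0 ∈ [1/16, 1/8)
j=6 picked index 7: u0 ∈ [1/15, 61/240)
j=7 picked index 7: u0 ∈ [-1/30, 37/240)
j=8 picked index 8: u0 ∈ [13/240, 1/5)
j=9 picked index 8: u0 ∈ [-11/240, 1/10)
intersection: [1/15, 23/240)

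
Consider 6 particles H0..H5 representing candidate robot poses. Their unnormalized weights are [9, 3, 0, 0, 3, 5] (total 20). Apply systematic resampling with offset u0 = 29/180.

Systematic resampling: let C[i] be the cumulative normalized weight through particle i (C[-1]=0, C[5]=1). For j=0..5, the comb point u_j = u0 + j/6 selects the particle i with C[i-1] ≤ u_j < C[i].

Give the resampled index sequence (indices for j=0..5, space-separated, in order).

0 0 1 4 5 5

C = [9/20, 3/5, 3/5, 3/5, 3/4, 1]
j=0: u_0=29/180 ∈ [0, 9/20) → index 0
j=1: u_1=59/180 ∈ [0, 9/20) → index 0
j=2: u_2=89/180 ∈ [9/20, 3/5) → index 1
j=3: u_3=119/180 ∈ [3/5, 3/4) → index 4
j=4: u_4=149/180 ∈ [3/4, 1) → index 5
j=5: u_5=179/180 ∈ [3/4, 1) → index 5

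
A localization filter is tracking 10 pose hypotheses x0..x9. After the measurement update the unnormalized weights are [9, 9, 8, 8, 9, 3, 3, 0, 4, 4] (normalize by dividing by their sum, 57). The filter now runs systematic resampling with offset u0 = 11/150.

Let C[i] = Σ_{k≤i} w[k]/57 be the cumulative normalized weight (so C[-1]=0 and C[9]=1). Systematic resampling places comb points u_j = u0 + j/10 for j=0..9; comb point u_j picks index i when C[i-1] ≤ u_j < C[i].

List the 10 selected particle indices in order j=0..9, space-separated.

0 1 1 2 3 3 4 5 8 9

C = [3/19, 6/19, 26/57, 34/57, 43/57, 46/57, 49/57, 49/57, 53/57, 1]
j=0: u_0=11/150 ∈ [0, 3/19) → index 0
j=1: u_1=13/75 ∈ [3/19, 6/19) → index 1
j=2: u_2=41/150 ∈ [3/19, 6/19) → index 1
j=3: u_3=28/75 ∈ [6/19, 26/57) → index 2
j=4: u_4=71/150 ∈ [26/57, 34/57) → index 3
j=5: u_5=43/75 ∈ [26/57, 34/57) → index 3
j=6: u_6=101/150 ∈ [34/57, 43/57) → index 4
j=7: u_7=58/75 ∈ [43/57, 46/57) → index 5
j=8: u_8=131/150 ∈ [49/57, 53/57) → index 8
j=9: u_9=73/75 ∈ [53/57, 1) → index 9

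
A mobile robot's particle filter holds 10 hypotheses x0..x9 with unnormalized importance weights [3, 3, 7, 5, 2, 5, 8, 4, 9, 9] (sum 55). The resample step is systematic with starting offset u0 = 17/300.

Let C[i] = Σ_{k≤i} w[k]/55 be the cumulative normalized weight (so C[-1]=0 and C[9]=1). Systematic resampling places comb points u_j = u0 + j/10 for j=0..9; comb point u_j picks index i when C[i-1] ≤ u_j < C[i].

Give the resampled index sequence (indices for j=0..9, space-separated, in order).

C = [3/55, 6/55, 13/55, 18/55, 4/11, 5/11, 3/5, 37/55, 46/55, 1]
j=0: u_0=17/300 ∈ [3/55, 6/55) → index 1
j=1: u_1=47/300 ∈ [6/55, 13/55) → index 2
j=2: u_2=77/300 ∈ [13/55, 18/55) → index 3
j=3: u_3=107/300 ∈ [18/55, 4/11) → index 4
j=4: u_4=137/300 ∈ [5/11, 3/5) → index 6
j=5: u_5=167/300 ∈ [5/11, 3/5) → index 6
j=6: u_6=197/300 ∈ [3/5, 37/55) → index 7
j=7: u_7=227/300 ∈ [37/55, 46/55) → index 8
j=8: u_8=257/300 ∈ [46/55, 1) → index 9
j=9: u_9=287/300 ∈ [46/55, 1) → index 9

1 2 3 4 6 6 7 8 9 9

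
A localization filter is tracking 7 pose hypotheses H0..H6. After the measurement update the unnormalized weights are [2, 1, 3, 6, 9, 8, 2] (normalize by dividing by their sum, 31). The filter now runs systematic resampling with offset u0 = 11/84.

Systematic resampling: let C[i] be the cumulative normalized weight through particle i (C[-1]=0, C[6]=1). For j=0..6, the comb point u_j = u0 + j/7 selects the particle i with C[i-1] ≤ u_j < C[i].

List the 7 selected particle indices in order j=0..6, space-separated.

2 3 4 4 5 5 6

C = [2/31, 3/31, 6/31, 12/31, 21/31, 29/31, 1]
j=0: u_0=11/84 ∈ [3/31, 6/31) → index 2
j=1: u_1=23/84 ∈ [6/31, 12/31) → index 3
j=2: u_2=5/12 ∈ [12/31, 21/31) → index 4
j=3: u_3=47/84 ∈ [12/31, 21/31) → index 4
j=4: u_4=59/84 ∈ [21/31, 29/31) → index 5
j=5: u_5=71/84 ∈ [21/31, 29/31) → index 5
j=6: u_6=83/84 ∈ [29/31, 1) → index 6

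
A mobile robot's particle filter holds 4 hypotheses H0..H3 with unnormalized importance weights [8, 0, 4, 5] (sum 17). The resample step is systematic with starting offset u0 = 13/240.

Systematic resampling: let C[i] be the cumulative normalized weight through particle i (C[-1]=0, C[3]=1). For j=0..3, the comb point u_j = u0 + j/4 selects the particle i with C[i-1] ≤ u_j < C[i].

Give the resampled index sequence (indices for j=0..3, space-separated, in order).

C = [8/17, 8/17, 12/17, 1]
j=0: u_0=13/240 ∈ [0, 8/17) → index 0
j=1: u_1=73/240 ∈ [0, 8/17) → index 0
j=2: u_2=133/240 ∈ [8/17, 12/17) → index 2
j=3: u_3=193/240 ∈ [12/17, 1) → index 3

0 0 2 3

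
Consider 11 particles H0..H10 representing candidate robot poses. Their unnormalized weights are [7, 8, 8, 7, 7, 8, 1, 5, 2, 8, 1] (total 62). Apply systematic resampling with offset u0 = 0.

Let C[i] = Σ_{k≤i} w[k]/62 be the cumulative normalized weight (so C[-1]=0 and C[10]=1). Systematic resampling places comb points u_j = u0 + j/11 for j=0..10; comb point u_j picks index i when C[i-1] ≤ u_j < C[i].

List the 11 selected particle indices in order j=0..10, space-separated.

C = [7/62, 15/62, 23/62, 15/31, 37/62, 45/62, 23/31, 51/62, 53/62, 61/62, 1]
j=0: u_0=0 ∈ [0, 7/62) → index 0
j=1: u_1=1/11 ∈ [0, 7/62) → index 0
j=2: u_2=2/11 ∈ [7/62, 15/62) → index 1
j=3: u_3=3/11 ∈ [15/62, 23/62) → index 2
j=4: u_4=4/11 ∈ [15/62, 23/62) → index 2
j=5: u_5=5/11 ∈ [23/62, 15/31) → index 3
j=6: u_6=6/11 ∈ [15/31, 37/62) → index 4
j=7: u_7=7/11 ∈ [37/62, 45/62) → index 5
j=8: u_8=8/11 ∈ [45/62, 23/31) → index 6
j=9: u_9=9/11 ∈ [23/31, 51/62) → index 7
j=10: u_10=10/11 ∈ [53/62, 61/62) → index 9

0 0 1 2 2 3 4 5 6 7 9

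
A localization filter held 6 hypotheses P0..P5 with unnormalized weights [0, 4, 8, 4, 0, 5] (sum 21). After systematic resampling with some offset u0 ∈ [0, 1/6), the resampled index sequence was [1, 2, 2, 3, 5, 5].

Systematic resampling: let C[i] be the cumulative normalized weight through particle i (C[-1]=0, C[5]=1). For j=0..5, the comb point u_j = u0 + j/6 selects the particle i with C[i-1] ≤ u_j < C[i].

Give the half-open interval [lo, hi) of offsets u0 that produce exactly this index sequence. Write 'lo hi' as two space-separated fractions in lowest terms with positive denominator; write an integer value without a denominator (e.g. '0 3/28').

C = [0, 4/21, 4/7, 16/21, 16/21, 1]
j=0 picked index 1: u0 ∈ [0, 4/21)
j=1 picked index 2: u0 ∈ [1/42, 17/42)
j=2 picked index 2: u0 ∈ [-1/7, 5/21)
j=3 picked index 3: u0 ∈ [1/14, 11/42)
j=4 picked index 5: u0 ∈ [2/21, 1/3)
j=5 picked index 5: u0 ∈ [-1/14, 1/6)
intersection: [2/21, 1/6)

2/21 1/6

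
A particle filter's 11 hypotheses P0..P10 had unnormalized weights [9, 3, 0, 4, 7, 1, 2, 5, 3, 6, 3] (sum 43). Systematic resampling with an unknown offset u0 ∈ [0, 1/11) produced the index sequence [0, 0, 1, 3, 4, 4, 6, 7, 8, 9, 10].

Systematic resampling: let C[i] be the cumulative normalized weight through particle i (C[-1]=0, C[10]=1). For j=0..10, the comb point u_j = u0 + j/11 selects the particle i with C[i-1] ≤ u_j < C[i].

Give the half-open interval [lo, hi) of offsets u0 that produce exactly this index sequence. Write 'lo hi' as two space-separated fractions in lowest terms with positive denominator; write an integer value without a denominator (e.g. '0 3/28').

C = [9/43, 12/43, 12/43, 16/43, 23/43, 24/43, 26/43, 31/43, 34/43, 40/43, 1]
j=0 picked index 0: u0 ∈ [0, 9/43)
j=1 picked index 0: u0 ∈ [-1/11, 56/473)
j=2 picked index 1: u0 ∈ [13/473, 46/473)
j=3 picked index 3: u0 ∈ [3/473, 47/473)
j=4 picked index 4: u0 ∈ [4/473, 81/473)
j=5 picked index 4: u0 ∈ [-39/473, 38/473)
j=6 picked index 6: u0 ∈ [6/473, 28/473)
j=7 picked index 7: u0 ∈ [-15/473, 40/473)
j=8 picked index 8: u0 ∈ [-3/473, 30/473)
j=9 picked index 9: u0 ∈ [-13/473, 53/473)
j=10 picked index 10: u0 ∈ [10/473, 1/11)
intersection: [13/473, 28/473)

13/473 28/473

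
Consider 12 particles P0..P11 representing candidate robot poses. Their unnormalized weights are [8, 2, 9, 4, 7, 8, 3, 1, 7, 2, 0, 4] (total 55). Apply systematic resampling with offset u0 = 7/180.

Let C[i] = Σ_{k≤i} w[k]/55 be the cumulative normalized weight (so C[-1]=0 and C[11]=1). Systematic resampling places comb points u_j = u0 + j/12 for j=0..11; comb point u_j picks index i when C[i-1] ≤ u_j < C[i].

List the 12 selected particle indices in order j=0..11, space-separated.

C = [8/55, 2/11, 19/55, 23/55, 6/11, 38/55, 41/55, 42/55, 49/55, 51/55, 51/55, 1]
j=0: u_0=7/180 ∈ [0, 8/55) → index 0
j=1: u_1=11/90 ∈ [0, 8/55) → index 0
j=2: u_2=37/180 ∈ [2/11, 19/55) → index 2
j=3: u_3=13/45 ∈ [2/11, 19/55) → index 2
j=4: u_4=67/180 ∈ [19/55, 23/55) → index 3
j=5: u_5=41/90 ∈ [23/55, 6/11) → index 4
j=6: u_6=97/180 ∈ [23/55, 6/11) → index 4
j=7: u_7=28/45 ∈ [6/11, 38/55) → index 5
j=8: u_8=127/180 ∈ [38/55, 41/55) → index 6
j=9: u_9=71/90 ∈ [42/55, 49/55) → index 8
j=10: u_10=157/180 ∈ [42/55, 49/55) → index 8
j=11: u_11=43/45 ∈ [51/55, 1) → index 11

0 0 2 2 3 4 4 5 6 8 8 11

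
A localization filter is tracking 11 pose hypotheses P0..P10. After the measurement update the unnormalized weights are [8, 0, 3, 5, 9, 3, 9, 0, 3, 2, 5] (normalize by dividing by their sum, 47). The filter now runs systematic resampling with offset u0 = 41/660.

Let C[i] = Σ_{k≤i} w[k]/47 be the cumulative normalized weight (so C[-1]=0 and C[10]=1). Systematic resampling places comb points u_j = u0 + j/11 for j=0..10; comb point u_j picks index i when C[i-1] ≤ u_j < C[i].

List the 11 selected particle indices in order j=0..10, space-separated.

C = [8/47, 8/47, 11/47, 16/47, 25/47, 28/47, 37/47, 37/47, 40/47, 42/47, 1]
j=0: u_0=41/660 ∈ [0, 8/47) → index 0
j=1: u_1=101/660 ∈ [0, 8/47) → index 0
j=2: u_2=161/660 ∈ [11/47, 16/47) → index 3
j=3: u_3=221/660 ∈ [11/47, 16/47) → index 3
j=4: u_4=281/660 ∈ [16/47, 25/47) → index 4
j=5: u_5=31/60 ∈ [16/47, 25/47) → index 4
j=6: u_6=401/660 ∈ [28/47, 37/47) → index 6
j=7: u_7=461/660 ∈ [28/47, 37/47) → index 6
j=8: u_8=521/660 ∈ [37/47, 40/47) → index 8
j=9: u_9=581/660 ∈ [40/47, 42/47) → index 9
j=10: u_10=641/660 ∈ [42/47, 1) → index 10

0 0 3 3 4 4 6 6 8 9 10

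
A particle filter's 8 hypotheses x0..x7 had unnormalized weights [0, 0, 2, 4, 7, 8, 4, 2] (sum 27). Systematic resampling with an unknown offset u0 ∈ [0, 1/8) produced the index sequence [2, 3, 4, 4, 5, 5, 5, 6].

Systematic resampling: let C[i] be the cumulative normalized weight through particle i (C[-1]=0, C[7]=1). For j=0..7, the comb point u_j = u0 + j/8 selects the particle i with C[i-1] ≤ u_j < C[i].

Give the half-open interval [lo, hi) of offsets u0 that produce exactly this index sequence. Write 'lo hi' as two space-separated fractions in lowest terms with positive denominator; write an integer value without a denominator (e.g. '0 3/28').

C = [0, 0, 2/27, 2/9, 13/27, 7/9, 25/27, 1]
j=0 picked index 2: u0 ∈ [0, 2/27)
j=1 picked index 3: u0 ∈ [-11/216, 7/72)
j=2 picked index 4: u0 ∈ [-1/36, 25/108)
j=3 picked index 4: u0 ∈ [-11/72, 23/216)
j=4 picked index 5: u0 ∈ [-1/54, 5/18)
j=5 picked index 5: u0 ∈ [-31/216, 11/72)
j=6 picked index 5: u0 ∈ [-29/108, 1/36)
j=7 picked index 6: u0 ∈ [-7/72, 11/216)
intersection: [0, 1/36)

0 1/36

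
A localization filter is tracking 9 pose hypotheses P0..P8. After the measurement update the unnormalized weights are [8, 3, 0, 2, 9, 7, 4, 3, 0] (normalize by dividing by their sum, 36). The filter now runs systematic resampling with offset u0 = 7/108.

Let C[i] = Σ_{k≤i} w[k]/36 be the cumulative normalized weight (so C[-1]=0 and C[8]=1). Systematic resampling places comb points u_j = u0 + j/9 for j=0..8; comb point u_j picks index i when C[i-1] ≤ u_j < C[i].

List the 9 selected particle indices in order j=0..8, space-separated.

C = [2/9, 11/36, 11/36, 13/36, 11/18, 29/36, 11/12, 1, 1]
j=0: u_0=7/108 ∈ [0, 2/9) → index 0
j=1: u_1=19/108 ∈ [0, 2/9) → index 0
j=2: u_2=31/108 ∈ [2/9, 11/36) → index 1
j=3: u_3=43/108 ∈ [13/36, 11/18) → index 4
j=4: u_4=55/108 ∈ [13/36, 11/18) → index 4
j=5: u_5=67/108 ∈ [11/18, 29/36) → index 5
j=6: u_6=79/108 ∈ [11/18, 29/36) → index 5
j=7: u_7=91/108 ∈ [29/36, 11/12) → index 6
j=8: u_8=103/108 ∈ [11/12, 1) → index 7

0 0 1 4 4 5 5 6 7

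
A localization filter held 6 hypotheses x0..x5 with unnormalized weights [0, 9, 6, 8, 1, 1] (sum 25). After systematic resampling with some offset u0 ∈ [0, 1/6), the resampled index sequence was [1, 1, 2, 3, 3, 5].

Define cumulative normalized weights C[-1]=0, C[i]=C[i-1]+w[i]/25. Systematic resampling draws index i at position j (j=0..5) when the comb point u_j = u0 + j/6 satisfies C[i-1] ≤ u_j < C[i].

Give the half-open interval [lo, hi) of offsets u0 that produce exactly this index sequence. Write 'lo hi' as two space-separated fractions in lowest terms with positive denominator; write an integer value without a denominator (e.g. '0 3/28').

C = [0, 9/25, 3/5, 23/25, 24/25, 1]
j=0 picked index 1: u0 ∈ [0, 9/25)
j=1 picked index 1: u0 ∈ [-1/6, 29/150)
j=2 picked index 2: u0 ∈ [2/75, 4/15)
j=3 picked index 3: u0 ∈ [1/10, 21/50)
j=4 picked index 3: u0 ∈ [-1/15, 19/75)
j=5 picked index 5: u0 ∈ [19/150, 1/6)
intersection: [19/150, 1/6)

19/150 1/6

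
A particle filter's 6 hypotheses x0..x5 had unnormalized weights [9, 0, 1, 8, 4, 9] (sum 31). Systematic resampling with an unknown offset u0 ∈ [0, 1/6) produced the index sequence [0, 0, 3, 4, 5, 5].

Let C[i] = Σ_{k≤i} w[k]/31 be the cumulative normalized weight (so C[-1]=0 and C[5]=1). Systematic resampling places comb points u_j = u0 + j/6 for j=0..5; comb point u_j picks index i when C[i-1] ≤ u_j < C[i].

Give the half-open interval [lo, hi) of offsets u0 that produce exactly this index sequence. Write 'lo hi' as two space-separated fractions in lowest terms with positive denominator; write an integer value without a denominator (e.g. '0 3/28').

5/62 23/186

C = [9/31, 9/31, 10/31, 18/31, 22/31, 1]
j=0 picked index 0: u0 ∈ [0, 9/31)
j=1 picked index 0: u0 ∈ [-1/6, 23/186)
j=2 picked index 3: u0 ∈ [-1/93, 23/93)
j=3 picked index 4: u0 ∈ [5/62, 13/62)
j=4 picked index 5: u0 ∈ [4/93, 1/3)
j=5 picked index 5: u0 ∈ [-23/186, 1/6)
intersection: [5/62, 23/186)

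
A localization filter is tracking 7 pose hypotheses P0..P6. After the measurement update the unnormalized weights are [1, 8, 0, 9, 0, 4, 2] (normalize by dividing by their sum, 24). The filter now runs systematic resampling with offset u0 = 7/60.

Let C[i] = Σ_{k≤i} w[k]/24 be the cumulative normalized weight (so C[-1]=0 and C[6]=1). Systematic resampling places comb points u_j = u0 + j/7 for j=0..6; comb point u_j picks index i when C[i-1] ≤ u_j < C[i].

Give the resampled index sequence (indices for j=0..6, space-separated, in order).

1 1 3 3 3 5 6

C = [1/24, 3/8, 3/8, 3/4, 3/4, 11/12, 1]
j=0: u_0=7/60 ∈ [1/24, 3/8) → index 1
j=1: u_1=109/420 ∈ [1/24, 3/8) → index 1
j=2: u_2=169/420 ∈ [3/8, 3/4) → index 3
j=3: u_3=229/420 ∈ [3/8, 3/4) → index 3
j=4: u_4=289/420 ∈ [3/8, 3/4) → index 3
j=5: u_5=349/420 ∈ [3/4, 11/12) → index 5
j=6: u_6=409/420 ∈ [11/12, 1) → index 6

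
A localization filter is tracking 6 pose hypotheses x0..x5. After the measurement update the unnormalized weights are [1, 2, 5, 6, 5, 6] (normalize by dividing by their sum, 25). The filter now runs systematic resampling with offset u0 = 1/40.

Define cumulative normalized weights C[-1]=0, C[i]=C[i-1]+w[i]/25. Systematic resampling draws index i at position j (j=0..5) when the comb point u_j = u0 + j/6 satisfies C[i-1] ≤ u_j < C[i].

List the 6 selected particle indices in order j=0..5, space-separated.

0 2 3 3 4 5

C = [1/25, 3/25, 8/25, 14/25, 19/25, 1]
j=0: u_0=1/40 ∈ [0, 1/25) → index 0
j=1: u_1=23/120 ∈ [3/25, 8/25) → index 2
j=2: u_2=43/120 ∈ [8/25, 14/25) → index 3
j=3: u_3=21/40 ∈ [8/25, 14/25) → index 3
j=4: u_4=83/120 ∈ [14/25, 19/25) → index 4
j=5: u_5=103/120 ∈ [19/25, 1) → index 5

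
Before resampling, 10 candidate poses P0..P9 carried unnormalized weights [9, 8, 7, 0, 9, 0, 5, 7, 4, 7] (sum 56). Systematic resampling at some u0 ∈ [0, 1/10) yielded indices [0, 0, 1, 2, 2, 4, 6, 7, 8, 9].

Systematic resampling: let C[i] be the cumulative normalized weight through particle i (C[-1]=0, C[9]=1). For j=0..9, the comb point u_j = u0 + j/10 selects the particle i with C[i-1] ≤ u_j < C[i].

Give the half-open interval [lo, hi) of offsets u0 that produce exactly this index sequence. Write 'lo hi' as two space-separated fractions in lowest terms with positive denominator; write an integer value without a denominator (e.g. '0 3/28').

C = [9/56, 17/56, 3/7, 3/7, 33/56, 33/56, 19/28, 45/56, 7/8, 1]
j=0 picked index 0: u0 ∈ [0, 9/56)
j=1 picked index 0: u0 ∈ [-1/10, 17/280)
j=2 picked index 1: u0 ∈ [-11/280, 29/280)
j=3 picked index 2: u0 ∈ [1/280, 9/70)
j=4 picked index 2: u0 ∈ [-27/280, 1/35)
j=5 picked index 4: u0 ∈ [-1/14, 5/56)
j=6 picked index 6: u0 ∈ [-3/280, 11/140)
j=7 picked index 7: u0 ∈ [-3/140, 29/280)
j=8 picked index 8: u0 ∈ [1/280, 3/40)
j=9 picked index 9: u0 ∈ [-1/40, 1/10)
intersection: [1/280, 1/35)

1/280 1/35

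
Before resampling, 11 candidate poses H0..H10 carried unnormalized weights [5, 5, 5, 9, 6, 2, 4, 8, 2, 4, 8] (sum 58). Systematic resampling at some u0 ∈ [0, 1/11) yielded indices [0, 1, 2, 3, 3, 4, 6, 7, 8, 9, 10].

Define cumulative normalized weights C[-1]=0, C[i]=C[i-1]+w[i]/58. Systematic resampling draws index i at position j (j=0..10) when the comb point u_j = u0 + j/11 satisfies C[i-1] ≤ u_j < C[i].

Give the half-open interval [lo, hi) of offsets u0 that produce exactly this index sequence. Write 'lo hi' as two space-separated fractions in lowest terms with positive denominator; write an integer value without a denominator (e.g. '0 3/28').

C = [5/58, 5/29, 15/58, 12/29, 15/29, 16/29, 18/29, 22/29, 23/29, 25/29, 1]
j=0 picked index 0: u0 ∈ [0, 5/58)
j=1 picked index 1: u0 ∈ [-3/638, 26/319)
j=2 picked index 2: u0 ∈ [-3/319, 49/638)
j=3 picked index 3: u0 ∈ [-9/638, 45/319)
j=4 picked index 3: u0 ∈ [-67/638, 16/319)
j=5 picked index 4: u0 ∈ [-13/319, 20/319)
j=6 picked index 6: u0 ∈ [2/319, 24/319)
j=7 picked index 7: u0 ∈ [-5/319, 39/319)
j=8 picked index 8: u0 ∈ [10/319, 21/319)
j=9 picked index 9: u0 ∈ [-8/319, 14/319)
j=10 picked index 10: u0 ∈ [-15/319, 1/11)
intersection: [10/319, 14/319)

10/319 14/319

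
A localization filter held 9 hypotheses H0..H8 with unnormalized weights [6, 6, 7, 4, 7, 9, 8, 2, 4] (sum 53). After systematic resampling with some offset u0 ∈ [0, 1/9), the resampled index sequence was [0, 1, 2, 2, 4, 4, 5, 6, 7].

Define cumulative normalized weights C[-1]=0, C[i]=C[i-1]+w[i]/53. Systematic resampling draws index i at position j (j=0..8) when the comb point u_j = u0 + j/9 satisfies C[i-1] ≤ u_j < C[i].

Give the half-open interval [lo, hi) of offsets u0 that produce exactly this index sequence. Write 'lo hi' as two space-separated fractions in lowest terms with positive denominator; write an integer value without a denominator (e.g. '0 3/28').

2/477 5/477

C = [6/53, 12/53, 19/53, 23/53, 30/53, 39/53, 47/53, 49/53, 1]
j=0 picked index 0: u0 ∈ [0, 6/53)
j=1 picked index 1: u0 ∈ [1/477, 55/477)
j=2 picked index 2: u0 ∈ [2/477, 65/477)
j=3 picked index 2: u0 ∈ [-17/159, 4/159)
j=4 picked index 4: u0 ∈ [-5/477, 58/477)
j=5 picked index 4: u0 ∈ [-58/477, 5/477)
j=6 picked index 5: u0 ∈ [-16/159, 11/159)
j=7 picked index 6: u0 ∈ [-20/477, 52/477)
j=8 picked index 7: u0 ∈ [-1/477, 17/477)
intersection: [2/477, 5/477)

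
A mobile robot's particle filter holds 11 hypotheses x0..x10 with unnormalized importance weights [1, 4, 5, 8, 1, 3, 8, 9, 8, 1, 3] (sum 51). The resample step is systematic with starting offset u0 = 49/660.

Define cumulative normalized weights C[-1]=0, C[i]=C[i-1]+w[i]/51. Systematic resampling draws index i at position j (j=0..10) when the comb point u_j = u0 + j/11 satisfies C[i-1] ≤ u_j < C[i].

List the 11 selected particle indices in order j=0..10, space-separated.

C = [1/51, 5/51, 10/51, 6/17, 19/51, 22/51, 10/17, 13/17, 47/51, 16/17, 1]
j=0: u_0=49/660 ∈ [1/51, 5/51) → index 1
j=1: u_1=109/660 ∈ [5/51, 10/51) → index 2
j=2: u_2=169/660 ∈ [10/51, 6/17) → index 3
j=3: u_3=229/660 ∈ [10/51, 6/17) → index 3
j=4: u_4=289/660 ∈ [22/51, 10/17) → index 6
j=5: u_5=349/660 ∈ [22/51, 10/17) → index 6
j=6: u_6=409/660 ∈ [10/17, 13/17) → index 7
j=7: u_7=469/660 ∈ [10/17, 13/17) → index 7
j=8: u_8=529/660 ∈ [13/17, 47/51) → index 8
j=9: u_9=589/660 ∈ [13/17, 47/51) → index 8
j=10: u_10=59/60 ∈ [16/17, 1) → index 10

1 2 3 3 6 6 7 7 8 8 10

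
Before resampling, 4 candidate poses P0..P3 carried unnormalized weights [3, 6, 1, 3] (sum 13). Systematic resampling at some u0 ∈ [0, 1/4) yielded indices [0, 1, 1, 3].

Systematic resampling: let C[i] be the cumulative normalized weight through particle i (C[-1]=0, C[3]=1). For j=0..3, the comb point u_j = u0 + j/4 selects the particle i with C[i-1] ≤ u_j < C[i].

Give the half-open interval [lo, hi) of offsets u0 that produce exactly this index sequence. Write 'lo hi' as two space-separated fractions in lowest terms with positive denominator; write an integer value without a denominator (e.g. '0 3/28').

C = [3/13, 9/13, 10/13, 1]
j=0 picked index 0: u0 ∈ [0, 3/13)
j=1 picked index 1: u0 ∈ [-1/52, 23/52)
j=2 picked index 1: u0 ∈ [-7/26, 5/26)
j=3 picked index 3: u0 ∈ [1/52, 1/4)
intersection: [1/52, 5/26)

1/52 5/26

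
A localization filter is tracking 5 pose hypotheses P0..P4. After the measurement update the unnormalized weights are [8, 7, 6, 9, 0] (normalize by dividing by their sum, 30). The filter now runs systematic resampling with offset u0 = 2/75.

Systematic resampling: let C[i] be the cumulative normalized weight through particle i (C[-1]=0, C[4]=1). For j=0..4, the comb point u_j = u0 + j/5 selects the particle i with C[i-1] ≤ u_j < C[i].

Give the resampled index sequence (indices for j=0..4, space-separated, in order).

C = [4/15, 1/2, 7/10, 1, 1]
j=0: u_0=2/75 ∈ [0, 4/15) → index 0
j=1: u_1=17/75 ∈ [0, 4/15) → index 0
j=2: u_2=32/75 ∈ [4/15, 1/2) → index 1
j=3: u_3=47/75 ∈ [1/2, 7/10) → index 2
j=4: u_4=62/75 ∈ [7/10, 1) → index 3

0 0 1 2 3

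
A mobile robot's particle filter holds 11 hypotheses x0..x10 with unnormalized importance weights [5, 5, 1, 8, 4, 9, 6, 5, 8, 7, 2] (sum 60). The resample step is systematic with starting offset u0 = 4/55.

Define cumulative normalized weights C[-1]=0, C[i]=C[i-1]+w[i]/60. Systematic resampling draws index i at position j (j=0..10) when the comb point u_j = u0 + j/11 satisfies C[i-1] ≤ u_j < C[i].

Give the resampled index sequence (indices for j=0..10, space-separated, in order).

0 1 3 4 5 5 6 7 8 9 10

C = [1/12, 1/6, 11/60, 19/60, 23/60, 8/15, 19/30, 43/60, 17/20, 29/30, 1]
j=0: u_0=4/55 ∈ [0, 1/12) → index 0
j=1: u_1=9/55 ∈ [1/12, 1/6) → index 1
j=2: u_2=14/55 ∈ [11/60, 19/60) → index 3
j=3: u_3=19/55 ∈ [19/60, 23/60) → index 4
j=4: u_4=24/55 ∈ [23/60, 8/15) → index 5
j=5: u_5=29/55 ∈ [23/60, 8/15) → index 5
j=6: u_6=34/55 ∈ [8/15, 19/30) → index 6
j=7: u_7=39/55 ∈ [19/30, 43/60) → index 7
j=8: u_8=4/5 ∈ [43/60, 17/20) → index 8
j=9: u_9=49/55 ∈ [17/20, 29/30) → index 9
j=10: u_10=54/55 ∈ [29/30, 1) → index 10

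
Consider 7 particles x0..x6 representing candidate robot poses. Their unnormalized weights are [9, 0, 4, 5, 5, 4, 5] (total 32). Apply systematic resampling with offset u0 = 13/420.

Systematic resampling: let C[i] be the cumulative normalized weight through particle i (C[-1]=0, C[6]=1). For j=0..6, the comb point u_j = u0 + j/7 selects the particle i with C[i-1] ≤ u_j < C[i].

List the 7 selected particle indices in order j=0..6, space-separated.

0 0 2 3 4 5 6

C = [9/32, 9/32, 13/32, 9/16, 23/32, 27/32, 1]
j=0: u_0=13/420 ∈ [0, 9/32) → index 0
j=1: u_1=73/420 ∈ [0, 9/32) → index 0
j=2: u_2=19/60 ∈ [9/32, 13/32) → index 2
j=3: u_3=193/420 ∈ [13/32, 9/16) → index 3
j=4: u_4=253/420 ∈ [9/16, 23/32) → index 4
j=5: u_5=313/420 ∈ [23/32, 27/32) → index 5
j=6: u_6=373/420 ∈ [27/32, 1) → index 6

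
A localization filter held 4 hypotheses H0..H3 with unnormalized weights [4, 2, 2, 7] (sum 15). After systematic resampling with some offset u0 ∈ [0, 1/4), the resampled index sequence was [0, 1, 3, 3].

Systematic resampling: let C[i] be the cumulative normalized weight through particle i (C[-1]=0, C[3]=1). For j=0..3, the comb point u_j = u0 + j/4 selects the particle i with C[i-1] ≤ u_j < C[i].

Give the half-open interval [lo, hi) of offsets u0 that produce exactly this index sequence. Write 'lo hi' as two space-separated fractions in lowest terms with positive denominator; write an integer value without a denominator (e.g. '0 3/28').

C = [4/15, 2/5, 8/15, 1]
j=0 picked index 0: u0 ∈ [0, 4/15)
j=1 picked index 1: u0 ∈ [1/60, 3/20)
j=2 picked index 3: u0 ∈ [1/30, 1/2)
j=3 picked index 3: u0 ∈ [-13/60, 1/4)
intersection: [1/30, 3/20)

1/30 3/20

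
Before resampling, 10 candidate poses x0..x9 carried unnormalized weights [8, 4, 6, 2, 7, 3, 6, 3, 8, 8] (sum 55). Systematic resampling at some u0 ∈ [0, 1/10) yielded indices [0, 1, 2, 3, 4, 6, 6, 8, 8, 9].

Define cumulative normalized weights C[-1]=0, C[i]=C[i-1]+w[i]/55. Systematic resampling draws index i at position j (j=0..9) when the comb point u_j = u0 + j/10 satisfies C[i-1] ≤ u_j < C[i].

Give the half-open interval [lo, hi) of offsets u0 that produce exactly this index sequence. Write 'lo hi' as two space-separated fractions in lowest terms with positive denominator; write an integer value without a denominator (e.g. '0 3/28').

C = [8/55, 12/55, 18/55, 4/11, 27/55, 6/11, 36/55, 39/55, 47/55, 1]
j=0 picked index 0: u0 ∈ [0, 8/55)
j=1 picked index 1: u0 ∈ [1/22, 13/110)
j=2 picked index 2: u0 ∈ [1/55, 7/55)
j=3 picked index 3: u0 ∈ [3/110, 7/110)
j=4 picked index 4: u0 ∈ [-2/55, 1/11)
j=5 picked index 6: u0 ∈ [1/22, 17/110)
j=6 picked index 6: u0 ∈ [-3/55, 3/55)
j=7 picked index 8: u0 ∈ [1/110, 17/110)
j=8 picked index 8: u0 ∈ [-1/11, 3/55)
j=9 picked index 9: u0 ∈ [-1/22, 1/10)
intersection: [1/22, 3/55)

1/22 3/55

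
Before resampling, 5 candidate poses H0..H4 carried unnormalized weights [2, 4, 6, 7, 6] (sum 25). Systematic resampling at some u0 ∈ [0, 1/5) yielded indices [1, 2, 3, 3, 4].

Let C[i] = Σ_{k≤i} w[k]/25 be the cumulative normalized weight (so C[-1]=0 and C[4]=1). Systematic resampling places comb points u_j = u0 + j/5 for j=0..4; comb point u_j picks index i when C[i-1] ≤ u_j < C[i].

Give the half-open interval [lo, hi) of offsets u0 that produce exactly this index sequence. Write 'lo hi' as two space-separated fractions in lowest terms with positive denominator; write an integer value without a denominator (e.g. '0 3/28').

2/25 4/25

C = [2/25, 6/25, 12/25, 19/25, 1]
j=0 picked index 1: u0 ∈ [2/25, 6/25)
j=1 picked index 2: u0 ∈ [1/25, 7/25)
j=2 picked index 3: u0 ∈ [2/25, 9/25)
j=3 picked index 3: u0 ∈ [-3/25, 4/25)
j=4 picked index 4: u0 ∈ [-1/25, 1/5)
intersection: [2/25, 4/25)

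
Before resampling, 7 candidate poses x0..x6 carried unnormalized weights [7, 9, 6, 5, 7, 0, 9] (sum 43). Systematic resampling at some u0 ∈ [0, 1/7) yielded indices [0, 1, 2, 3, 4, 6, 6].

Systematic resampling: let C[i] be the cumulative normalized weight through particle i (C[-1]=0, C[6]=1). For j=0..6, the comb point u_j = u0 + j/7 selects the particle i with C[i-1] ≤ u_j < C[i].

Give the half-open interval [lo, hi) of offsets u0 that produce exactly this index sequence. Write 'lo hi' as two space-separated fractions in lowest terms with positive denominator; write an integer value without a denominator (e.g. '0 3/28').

C = [7/43, 16/43, 22/43, 27/43, 34/43, 34/43, 1]
j=0 picked index 0: u0 ∈ [0, 7/43)
j=1 picked index 1: u0 ∈ [6/301, 69/301)
j=2 picked index 2: u0 ∈ [26/301, 68/301)
j=3 picked index 3: u0 ∈ [25/301, 60/301)
j=4 picked index 4: u0 ∈ [17/301, 66/301)
j=5 picked index 6: u0 ∈ [23/301, 2/7)
j=6 picked index 6: u0 ∈ [-20/301, 1/7)
intersection: [26/301, 1/7)

26/301 1/7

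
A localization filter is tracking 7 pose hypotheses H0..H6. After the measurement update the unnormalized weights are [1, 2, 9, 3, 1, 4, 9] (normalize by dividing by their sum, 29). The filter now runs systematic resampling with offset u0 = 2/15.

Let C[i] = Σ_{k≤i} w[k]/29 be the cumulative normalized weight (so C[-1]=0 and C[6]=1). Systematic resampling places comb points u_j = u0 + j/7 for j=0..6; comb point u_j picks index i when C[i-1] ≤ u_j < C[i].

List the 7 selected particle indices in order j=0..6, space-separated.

2 2 3 5 6 6 6

C = [1/29, 3/29, 12/29, 15/29, 16/29, 20/29, 1]
j=0: u_0=2/15 ∈ [3/29, 12/29) → index 2
j=1: u_1=29/105 ∈ [3/29, 12/29) → index 2
j=2: u_2=44/105 ∈ [12/29, 15/29) → index 3
j=3: u_3=59/105 ∈ [16/29, 20/29) → index 5
j=4: u_4=74/105 ∈ [20/29, 1) → index 6
j=5: u_5=89/105 ∈ [20/29, 1) → index 6
j=6: u_6=104/105 ∈ [20/29, 1) → index 6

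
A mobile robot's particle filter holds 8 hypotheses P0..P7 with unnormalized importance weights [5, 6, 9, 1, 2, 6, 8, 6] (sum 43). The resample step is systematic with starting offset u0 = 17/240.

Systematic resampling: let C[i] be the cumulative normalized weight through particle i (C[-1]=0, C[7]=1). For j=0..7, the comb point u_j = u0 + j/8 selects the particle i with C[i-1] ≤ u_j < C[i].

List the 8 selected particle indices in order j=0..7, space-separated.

C = [5/43, 11/43, 20/43, 21/43, 23/43, 29/43, 37/43, 1]
j=0: u_0=17/240 ∈ [0, 5/43) → index 0
j=1: u_1=47/240 ∈ [5/43, 11/43) → index 1
j=2: u_2=77/240 ∈ [11/43, 20/43) → index 2
j=3: u_3=107/240 ∈ [11/43, 20/43) → index 2
j=4: u_4=137/240 ∈ [23/43, 29/43) → index 5
j=5: u_5=167/240 ∈ [29/43, 37/43) → index 6
j=6: u_6=197/240 ∈ [29/43, 37/43) → index 6
j=7: u_7=227/240 ∈ [37/43, 1) → index 7

0 1 2 2 5 6 6 7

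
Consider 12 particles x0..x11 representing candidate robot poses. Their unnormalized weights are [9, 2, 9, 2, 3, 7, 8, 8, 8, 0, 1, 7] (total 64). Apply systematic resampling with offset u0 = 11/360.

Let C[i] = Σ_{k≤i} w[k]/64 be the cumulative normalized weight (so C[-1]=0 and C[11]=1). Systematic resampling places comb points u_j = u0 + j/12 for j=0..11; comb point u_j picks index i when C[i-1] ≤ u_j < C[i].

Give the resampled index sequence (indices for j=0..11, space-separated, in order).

0 0 2 2 4 5 6 6 7 8 8 11

C = [9/64, 11/64, 5/16, 11/32, 25/64, 1/2, 5/8, 3/4, 7/8, 7/8, 57/64, 1]
j=0: u_0=11/360 ∈ [0, 9/64) → index 0
j=1: u_1=41/360 ∈ [0, 9/64) → index 0
j=2: u_2=71/360 ∈ [11/64, 5/16) → index 2
j=3: u_3=101/360 ∈ [11/64, 5/16) → index 2
j=4: u_4=131/360 ∈ [11/32, 25/64) → index 4
j=5: u_5=161/360 ∈ [25/64, 1/2) → index 5
j=6: u_6=191/360 ∈ [1/2, 5/8) → index 6
j=7: u_7=221/360 ∈ [1/2, 5/8) → index 6
j=8: u_8=251/360 ∈ [5/8, 3/4) → index 7
j=9: u_9=281/360 ∈ [3/4, 7/8) → index 8
j=10: u_10=311/360 ∈ [3/4, 7/8) → index 8
j=11: u_11=341/360 ∈ [57/64, 1) → index 11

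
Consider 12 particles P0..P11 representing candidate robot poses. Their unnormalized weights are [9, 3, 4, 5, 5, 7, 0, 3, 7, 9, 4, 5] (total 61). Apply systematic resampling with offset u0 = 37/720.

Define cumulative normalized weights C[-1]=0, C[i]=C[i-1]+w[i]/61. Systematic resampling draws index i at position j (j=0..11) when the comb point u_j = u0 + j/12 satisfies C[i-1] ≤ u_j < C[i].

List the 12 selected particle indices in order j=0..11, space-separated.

C = [9/61, 12/61, 16/61, 21/61, 26/61, 33/61, 33/61, 36/61, 43/61, 52/61, 56/61, 1]
j=0: u_0=37/720 ∈ [0, 9/61) → index 0
j=1: u_1=97/720 ∈ [0, 9/61) → index 0
j=2: u_2=157/720 ∈ [12/61, 16/61) → index 2
j=3: u_3=217/720 ∈ [16/61, 21/61) → index 3
j=4: u_4=277/720 ∈ [21/61, 26/61) → index 4
j=5: u_5=337/720 ∈ [26/61, 33/61) → index 5
j=6: u_6=397/720 ∈ [33/61, 36/61) → index 7
j=7: u_7=457/720 ∈ [36/61, 43/61) → index 8
j=8: u_8=517/720 ∈ [43/61, 52/61) → index 9
j=9: u_9=577/720 ∈ [43/61, 52/61) → index 9
j=10: u_10=637/720 ∈ [52/61, 56/61) → index 10
j=11: u_11=697/720 ∈ [56/61, 1) → index 11

0 0 2 3 4 5 7 8 9 9 10 11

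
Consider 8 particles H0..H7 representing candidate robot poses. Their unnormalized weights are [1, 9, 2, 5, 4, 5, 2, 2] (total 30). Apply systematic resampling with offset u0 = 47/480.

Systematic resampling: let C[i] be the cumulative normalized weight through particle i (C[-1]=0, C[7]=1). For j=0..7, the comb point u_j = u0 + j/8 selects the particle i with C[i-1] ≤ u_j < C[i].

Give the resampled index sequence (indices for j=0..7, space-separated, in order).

1 1 2 3 4 5 5 7

C = [1/30, 1/3, 2/5, 17/30, 7/10, 13/15, 14/15, 1]
j=0: u_0=47/480 ∈ [1/30, 1/3) → index 1
j=1: u_1=107/480 ∈ [1/30, 1/3) → index 1
j=2: u_2=167/480 ∈ [1/3, 2/5) → index 2
j=3: u_3=227/480 ∈ [2/5, 17/30) → index 3
j=4: u_4=287/480 ∈ [17/30, 7/10) → index 4
j=5: u_5=347/480 ∈ [7/10, 13/15) → index 5
j=6: u_6=407/480 ∈ [7/10, 13/15) → index 5
j=7: u_7=467/480 ∈ [14/15, 1) → index 7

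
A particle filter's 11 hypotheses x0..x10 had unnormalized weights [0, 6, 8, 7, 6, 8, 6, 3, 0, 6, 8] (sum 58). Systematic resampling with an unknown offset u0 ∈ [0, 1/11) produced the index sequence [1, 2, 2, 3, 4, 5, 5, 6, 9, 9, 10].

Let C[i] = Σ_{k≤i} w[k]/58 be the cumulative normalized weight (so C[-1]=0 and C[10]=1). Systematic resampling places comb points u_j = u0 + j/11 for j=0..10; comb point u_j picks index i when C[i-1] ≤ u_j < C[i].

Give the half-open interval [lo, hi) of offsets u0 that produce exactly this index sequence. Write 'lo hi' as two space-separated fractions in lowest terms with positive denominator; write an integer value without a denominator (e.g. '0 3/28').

C = [0, 3/29, 7/29, 21/58, 27/58, 35/58, 41/58, 22/29, 22/29, 25/29, 1]
j=0 picked index 1: u0 ∈ [0, 3/29)
j=1 picked index 2: u0 ∈ [4/319, 48/319)
j=2 picked index 2: u0 ∈ [-25/319, 19/319)
j=3 picked index 3: u0 ∈ [-10/319, 57/638)
j=4 picked index 4: u0 ∈ [-1/638, 65/638)
j=5 picked index 5: u0 ∈ [7/638, 95/638)
j=6 picked index 5: u0 ∈ [-51/638, 37/638)
j=7 picked index 6: u0 ∈ [-21/638, 45/638)
j=8 picked index 9: u0 ∈ [10/319, 43/319)
j=9 picked index 9: u0 ∈ [-19/319, 14/319)
j=10 picked index 10: u0 ∈ [-15/319, 1/11)
intersection: [10/319, 14/319)

10/319 14/319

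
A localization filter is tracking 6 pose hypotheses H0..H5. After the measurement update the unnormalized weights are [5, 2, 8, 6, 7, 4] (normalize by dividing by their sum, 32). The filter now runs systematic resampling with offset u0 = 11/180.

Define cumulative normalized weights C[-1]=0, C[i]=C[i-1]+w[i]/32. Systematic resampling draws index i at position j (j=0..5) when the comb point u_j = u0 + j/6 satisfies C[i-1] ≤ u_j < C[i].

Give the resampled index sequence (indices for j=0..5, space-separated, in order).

C = [5/32, 7/32, 15/32, 21/32, 7/8, 1]
j=0: u_0=11/180 ∈ [0, 5/32) → index 0
j=1: u_1=41/180 ∈ [7/32, 15/32) → index 2
j=2: u_2=71/180 ∈ [7/32, 15/32) → index 2
j=3: u_3=101/180 ∈ [15/32, 21/32) → index 3
j=4: u_4=131/180 ∈ [21/32, 7/8) → index 4
j=5: u_5=161/180 ∈ [7/8, 1) → index 5

0 2 2 3 4 5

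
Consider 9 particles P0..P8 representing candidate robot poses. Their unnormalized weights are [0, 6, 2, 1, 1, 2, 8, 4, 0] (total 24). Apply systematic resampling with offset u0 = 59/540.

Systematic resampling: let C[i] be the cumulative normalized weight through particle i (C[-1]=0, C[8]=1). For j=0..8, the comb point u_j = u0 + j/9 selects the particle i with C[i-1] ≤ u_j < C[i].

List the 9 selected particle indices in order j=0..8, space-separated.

C = [0, 1/4, 1/3, 3/8, 5/12, 1/2, 5/6, 1, 1]
j=0: u_0=59/540 ∈ [0, 1/4) → index 1
j=1: u_1=119/540 ∈ [0, 1/4) → index 1
j=2: u_2=179/540 ∈ [1/4, 1/3) → index 2
j=3: u_3=239/540 ∈ [5/12, 1/2) → index 5
j=4: u_4=299/540 ∈ [1/2, 5/6) → index 6
j=5: u_5=359/540 ∈ [1/2, 5/6) → index 6
j=6: u_6=419/540 ∈ [1/2, 5/6) → index 6
j=7: u_7=479/540 ∈ [5/6, 1) → index 7
j=8: u_8=539/540 ∈ [5/6, 1) → index 7

1 1 2 5 6 6 6 7 7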